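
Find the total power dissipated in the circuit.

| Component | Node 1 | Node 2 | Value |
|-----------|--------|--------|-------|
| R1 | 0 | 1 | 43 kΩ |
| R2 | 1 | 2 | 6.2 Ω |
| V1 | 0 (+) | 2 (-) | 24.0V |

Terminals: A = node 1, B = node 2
Nodal analysis, taking node 2 as the 0 V reference.
Source V1 fixes V_0 = 24 V.
KCL at each unknown node (sum of currents leaving = 0; resistances in Ω):
  Node 1: (V_1 - 24)/43000 + (V_1 - 0)/6.2 = 0
Collecting terms: 0.1613 × V_1 = 0.0005581  =>  V_1 = 0.00346 V
Power in each resistor, P = (ΔV)²/R:
  P_R1 = (24 - 0.00346)²/43000 = 0.01339 W
  P_R2 = (0.00346 - 0)²/6.2 = 0.000001931 W
P_total = P_R1 + P_R2 = 0.01339 W

Final answer: 0.01339 W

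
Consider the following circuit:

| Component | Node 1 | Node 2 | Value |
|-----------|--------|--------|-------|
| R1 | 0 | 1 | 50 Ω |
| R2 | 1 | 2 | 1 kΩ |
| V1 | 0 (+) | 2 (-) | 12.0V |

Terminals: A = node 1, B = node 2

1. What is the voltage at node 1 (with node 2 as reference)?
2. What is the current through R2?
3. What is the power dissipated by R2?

Nodal analysis, taking node 2 as the 0 V reference.
Source V1 fixes V_0 = 12 V.
KCL at each unknown node (sum of currents leaving = 0; resistances in Ω):
  Node 1: (V_1 - 12)/50 + (V_1 - 0)/1000 = 0
Collecting terms: 0.021 × V_1 = 0.24  =>  V_1 = 11.43 V
Part 1:
  Read off the nodal solution: V_1 = 11.43 V
Part 2:
  I_R2 = (V_1 - V_2)/R2 = (11.43 - 0)/1000 = 0.01143 A
  Magnitude: I_R2 = 0.01143 A
Part 3:
  I_R2 = (V_1 - V_2)/R2 = (11.43 - 0)/1000 = 0.01143 A
  P_R2 = I_R2² × R2 = (0.01143)² × 1000 = 0.1306 W

Final answers:
1. V_1 = 11.43 V
2. I_R2 = 0.01143 A
3. P_R2 = 0.1306 W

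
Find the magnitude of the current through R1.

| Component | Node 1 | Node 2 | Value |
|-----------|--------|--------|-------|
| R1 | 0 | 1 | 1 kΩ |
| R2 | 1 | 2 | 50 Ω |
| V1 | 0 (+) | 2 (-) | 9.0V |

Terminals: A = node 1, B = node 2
Nodal analysis, taking node 2 as the 0 V reference.
Source V1 fixes V_0 = 9 V.
KCL at each unknown node (sum of currents leaving = 0; resistances in Ω):
  Node 1: (V_1 - 9)/1000 + (V_1 - 0)/50 = 0
Collecting terms: 0.021 × V_1 = 0.009  =>  V_1 = 0.4286 V
I_R1 = (V_0 - V_1)/R1 = (9 - 0.4286)/1000 = 0.008571 A
|I_R1| = 0.008571 A

Final answer: |I_R1| = 0.008571 A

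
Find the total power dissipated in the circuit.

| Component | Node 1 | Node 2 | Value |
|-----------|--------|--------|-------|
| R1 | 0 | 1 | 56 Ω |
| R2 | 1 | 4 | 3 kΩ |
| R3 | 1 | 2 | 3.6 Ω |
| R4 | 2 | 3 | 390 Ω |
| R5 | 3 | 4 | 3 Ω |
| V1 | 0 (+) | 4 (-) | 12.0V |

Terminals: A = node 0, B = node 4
Nodal analysis, taking node 4 as the 0 V reference.
Source V1 fixes V_0 = 12 V.
KCL at each unknown node (sum of currents leaving = 0; resistances in Ω):
  Node 1: (V_1 - 12)/56 + (V_1 - 0)/3000 + (V_1 - V_2)/3.6 = 0
  Node 2: (V_2 - V_1)/3.6 + (V_2 - V_3)/390 = 0
  Node 3: (V_3 - V_2)/390 + (V_3 - 0)/3 = 0
Collecting terms (coefficients in siemens):
  0.296·V_1 - 0.2778·V_2 = 0.2143
  0.2803·V_2 - 0.2778·V_1 - 0.002564·V_3 = 0
  0.3359·V_3 - 0.002564·V_2 = 0
Solving these 3 simultaneous equations (Gaussian elimination) gives:
  V_1 = 10.35 V, V_2 = 10.25 V, V_3 = 0.07826 V
Power in each resistor, P = (ΔV)²/R:
  P_R1 = (12 - 10.35)²/56 = 0.04885 W
  P_R2 = (10.35 - 0)²/3000 = 0.03568 W
  P_R3 = (10.35 - 10.25)²/3.6 = 0.00245 W
  P_R4 = (10.25 - 0.07826)²/390 = 0.2654 W
  P_R5 = (0.07826 - 0)²/3 = 0.002042 W
P_total = P_R1 + P_R2 + P_R3 + P_R4 + P_R5 = 0.3544 W

Final answer: 0.3544 W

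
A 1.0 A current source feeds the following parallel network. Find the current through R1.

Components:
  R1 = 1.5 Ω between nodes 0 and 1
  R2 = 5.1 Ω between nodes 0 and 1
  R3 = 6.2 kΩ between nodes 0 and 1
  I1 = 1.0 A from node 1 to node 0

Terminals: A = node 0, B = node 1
All resistors sit directly between nodes 0 and 1, so they are in parallel and share one voltage V; the full source current 1 A splits among them.
1/R_par = 1/1.5 + 1/5.1 + 1/6200 = 0.8629 S  =>  R_par = 1.159 Ω
V = I × R_par = 1 × 1.159 = 1.159 V
I_R1 = V/R1 = 1.159/1.5 = 0.7726 A

Final answer: 0.7726 A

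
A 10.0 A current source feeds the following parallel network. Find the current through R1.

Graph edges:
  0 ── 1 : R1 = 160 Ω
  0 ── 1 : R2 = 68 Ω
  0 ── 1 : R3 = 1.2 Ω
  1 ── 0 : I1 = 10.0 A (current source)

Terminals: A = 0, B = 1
All resistors sit directly between nodes 0 and 1, so they are in parallel and share one voltage V; the full source current 10 A splits among them.
1/R_par = 1/160 + 1/68 + 1/1.2 = 0.8543 S  =>  R_par = 1.171 Ω
V = I × R_par = 10 × 1.171 = 11.71 V
I_R1 = V/R1 = 11.71/160 = 0.07316 A

Final answer: 0.07316 A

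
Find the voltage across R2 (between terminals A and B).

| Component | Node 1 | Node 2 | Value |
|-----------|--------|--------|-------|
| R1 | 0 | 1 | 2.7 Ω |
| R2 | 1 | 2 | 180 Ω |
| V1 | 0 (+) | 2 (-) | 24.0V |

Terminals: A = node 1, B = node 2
R1 and R2 are in series across V1 (node 0 → node 1 → node 2), and the output A–B is taken across R2, so this is a voltage divider.
Series current: I = V1/(R1 + R2) = 24/(2.7 + 180) = 24/182.7 = 0.1314 A
V_R2 = I × R2 = V1 × R2/(R1 + R2) = 24 × 180/182.7 = 23.65 V

Final answer: 23.65 V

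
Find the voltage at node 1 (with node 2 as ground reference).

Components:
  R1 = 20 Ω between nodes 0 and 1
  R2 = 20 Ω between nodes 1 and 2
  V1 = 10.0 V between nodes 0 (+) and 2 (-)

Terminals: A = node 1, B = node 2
Nodal analysis, taking node 2 as the 0 V reference.
Source V1 fixes V_0 = 10 V.
KCL at each unknown node (sum of currents leaving = 0; resistances in Ω):
  Node 1: (V_1 - 10)/20 + (V_1 - 0)/20 = 0
Collecting terms: 0.1 × V_1 = 0.5  =>  V_1 = 5 V
The requested potential is V_1 = 5 V.

Final answer: V_1 = 5 V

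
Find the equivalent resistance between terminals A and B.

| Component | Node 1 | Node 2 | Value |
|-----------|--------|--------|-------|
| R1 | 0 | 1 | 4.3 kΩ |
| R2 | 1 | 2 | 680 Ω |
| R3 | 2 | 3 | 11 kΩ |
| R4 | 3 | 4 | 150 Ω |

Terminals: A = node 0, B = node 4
Reduce the network between node 0 (A) and node 4 (B) by series/parallel combination:
  Rs1 = R1 + R2 (series, joined only at node 1) = 4300 + 680 = 4980 Ω
  Rs2 = R3 + Rs1 (series, joined only at node 2) = 11000 + 4980 = 15980 Ω
  Rs3 = R4 + Rs2 (series, joined only at node 3) = 150 + 15980 = 16130 Ω
R_eq = 16.13 kΩ

Final answer: 16.13 kΩ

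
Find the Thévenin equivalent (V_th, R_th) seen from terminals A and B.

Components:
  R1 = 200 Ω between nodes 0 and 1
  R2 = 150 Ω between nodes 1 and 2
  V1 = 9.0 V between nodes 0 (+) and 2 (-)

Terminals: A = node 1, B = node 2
Step 1 — V_th is the open-circuit voltage V_A - V_B (nothing connected across the terminals).
Nodal analysis, taking node 2 as the 0 V reference.
Source V1 fixes V_0 = 9 V.
KCL at each unknown node (sum of currents leaving = 0; resistances in Ω):
  Node 1: (V_1 - 9)/200 + (V_1 - 0)/150 = 0
Collecting terms: 0.01167 × V_1 = 0.045  =>  V_1 = 3.857 V
V_th = V_1 - V_2 = 3.857 - 0 = 3.857 V
Step 2 — R_th: zero the source — replace V1 by a short circuit (node 2 merges into node 0) — and find the resistance seen between A (node 1) and B (node 0).
Reduce the network between node 1 (A) and node 0 (B) by series/parallel combination:
  Rp1 = R1 ‖ R2 (parallel, both between nodes 0 and 1) = 1/(1/200 + 1/150) = 85.71 Ω
R_th = 85.71 Ω

Final answer: V_th = 3.857 V, R_th = 85.71 Ω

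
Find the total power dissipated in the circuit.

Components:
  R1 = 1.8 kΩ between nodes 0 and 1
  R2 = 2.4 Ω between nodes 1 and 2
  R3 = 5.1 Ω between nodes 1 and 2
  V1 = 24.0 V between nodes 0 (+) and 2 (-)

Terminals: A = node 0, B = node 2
Nodal analysis, taking node 2 as the 0 V reference.
Source V1 fixes V_0 = 24 V.
KCL at each unknown node (sum of currents leaving = 0; resistances in Ω):
  Node 1: (V_1 - 24)/1800 + (V_1 - 0)/2.4 + (V_1 - 0)/5.1 = 0
Collecting terms: 0.6133 × V_1 = 0.01333  =>  V_1 = 0.02174 V
Power in each resistor, P = (ΔV)²/R:
  P_R1 = (24 - 0.02174)²/1800 = 0.3194 W
  P_R2 = (0.02174 - 0)²/2.4 = 0.0001969 W
  P_R3 = (0.02174 - 0)²/5.1 = 0.00009267 W
P_total = P_R1 + P_R2 + P_R3 = 0.3197 W

Final answer: 0.3197 W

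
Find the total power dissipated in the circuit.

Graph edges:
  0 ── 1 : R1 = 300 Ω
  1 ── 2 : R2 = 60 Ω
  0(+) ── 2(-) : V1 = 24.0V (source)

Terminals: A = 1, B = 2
Nodal analysis, taking node 2 as the 0 V reference.
Source V1 fixes V_0 = 24 V.
KCL at each unknown node (sum of currents leaving = 0; resistances in Ω):
  Node 1: (V_1 - 24)/300 + (V_1 - 0)/60 = 0
Collecting terms: 0.02 × V_1 = 0.08  =>  V_1 = 4 V
Power in each resistor, P = (ΔV)²/R:
  P_R1 = (24 - 4)²/300 = 1.333 W
  P_R2 = (4 - 0)²/60 = 0.2667 W
P_total = P_R1 + P_R2 = 1.6 W

Final answer: 1.6 W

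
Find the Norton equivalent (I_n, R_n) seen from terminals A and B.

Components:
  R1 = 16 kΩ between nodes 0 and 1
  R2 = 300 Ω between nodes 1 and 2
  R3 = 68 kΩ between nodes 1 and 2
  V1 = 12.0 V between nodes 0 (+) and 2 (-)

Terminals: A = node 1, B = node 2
Find the Thévenin equivalent first; then I_n = V_th/R_th and R_n = R_th.
Step 1 — V_th is the open-circuit voltage V_A - V_B (nothing connected across the terminals).
Nodal analysis, taking node 2 as the 0 V reference.
Source V1 fixes V_0 = 12 V.
KCL at each unknown node (sum of currents leaving = 0; resistances in Ω):
  Node 1: (V_1 - 12)/16000 + (V_1 - 0)/300 + (V_1 - 0)/68000 = 0
Collecting terms: 0.003411 × V_1 = 0.00075  =>  V_1 = 0.2199 V
V_th = V_1 - V_2 = 0.2199 - 0 = 0.2199 V
Step 2 — R_th: zero the source — replace V1 by a short circuit (node 2 merges into node 0) — and find the resistance seen between A (node 1) and B (node 0).
Reduce the network between node 1 (A) and node 0 (B) by series/parallel combination:
  Rp1 = R1 ‖ R2 ‖ R3 (parallel, all between nodes 0 and 1) = 1/(1/16000 + 1/300 + 1/68000) = 293.2 Ω
R_th = 293.2 Ω
I_n = V_th/R_th = 0.2199/293.2 = 0.00075 A, and R_n = R_th = 293.2 Ω

Final answer: I_n = 0.00075 A, R_n = 293.2 Ω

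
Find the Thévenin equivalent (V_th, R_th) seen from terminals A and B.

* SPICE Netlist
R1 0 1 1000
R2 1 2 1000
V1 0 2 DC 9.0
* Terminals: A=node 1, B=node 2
Step 1 — V_th is the open-circuit voltage V_A - V_B (nothing connected across the terminals).
Nodal analysis, taking node 2 as the 0 V reference.
Source V1 fixes V_0 = 9 V.
KCL at each unknown node (sum of currents leaving = 0; resistances in Ω):
  Node 1: (V_1 - 9)/1000 + (V_1 - 0)/1000 = 0
Collecting terms: 0.002 × V_1 = 0.009  =>  V_1 = 4.5 V
V_th = V_1 - V_2 = 4.5 - 0 = 4.5 V
Step 2 — R_th: zero the source — replace V1 by a short circuit (node 2 merges into node 0) — and find the resistance seen between A (node 1) and B (node 0).
Reduce the network between node 1 (A) and node 0 (B) by series/parallel combination:
  Rp1 = R1 ‖ R2 (parallel, both between nodes 0 and 1) = 1/(1/1000 + 1/1000) = 500 Ω
R_th = 500 Ω

Final answer: V_th = 4.5 V, R_th = 500 Ω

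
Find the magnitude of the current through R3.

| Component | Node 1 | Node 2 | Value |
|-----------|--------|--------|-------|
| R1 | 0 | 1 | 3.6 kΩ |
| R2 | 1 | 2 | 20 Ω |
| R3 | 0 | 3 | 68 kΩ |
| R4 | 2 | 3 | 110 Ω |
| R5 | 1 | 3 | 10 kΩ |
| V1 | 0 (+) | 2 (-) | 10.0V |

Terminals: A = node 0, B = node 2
Nodal analysis, taking node 2 as the 0 V reference.
Source V1 fixes V_0 = 10 V.
KCL at each unknown node (sum of currents leaving = 0; resistances in Ω):
  Node 1: (V_1 - 10)/3600 + (V_1 - 0)/20 + (V_1 - V_3)/10000 = 0
  Node 3: (V_3 - 10)/68000 + (V_3 - 0)/110 + (V_3 - V_1)/10000 = 0
Collecting terms (coefficients in siemens):
  0.05038·V_1 - 0.0001·V_3 = 0.002778
  0.009206·V_3 - 0.0001·V_1 = 0.0001471
Determinant D = (0.05038)(0.009206) - (-0.0001)(-0.0001) = 0.0004637
V_1 = [(0.002778)(0.009206) - (-0.0001)(0.0001471)]/D = 0.05517 V
V_3 = [(0.05038)(0.0001471) - (0.002778)(-0.0001)]/D = 0.01657 V
I_R3 = (V_0 - V_3)/R3 = (10 - 0.01657)/68000 = 0.0001468 A
|I_R3| = 0.0001468 A

Final answer: |I_R3| = 0.0001468 A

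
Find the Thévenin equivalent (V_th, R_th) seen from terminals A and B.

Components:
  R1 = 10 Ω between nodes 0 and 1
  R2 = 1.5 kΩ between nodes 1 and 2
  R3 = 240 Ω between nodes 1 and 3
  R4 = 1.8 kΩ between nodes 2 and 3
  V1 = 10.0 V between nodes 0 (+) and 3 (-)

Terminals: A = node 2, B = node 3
Step 1 — V_th is the open-circuit voltage V_A - V_B (nothing connected across the terminals).
Nodal analysis, taking node 3 as the 0 V reference.
Source V1 fixes V_0 = 10 V.
KCL at each unknown node (sum of currents leaving = 0; resistances in Ω):
  Node 1: (V_1 - 10)/10 + (V_1 - V_2)/1500 + (V_1 - 0)/240 = 0
  Node 2: (V_2 - V_1)/1500 + (V_2 - 0)/1800 = 0
Collecting terms (coefficients in siemens):
  0.1048·V_1 - 0.0006667·V_2 = 1
  0.001222·V_2 - 0.0006667·V_1 = 0
Determinant D = (0.1048)(0.001222) - (-0.0006667)(-0.0006667) = 0.0001277
V_1 = [(1)(0.001222) - (-0.0006667)(0)]/D = 9.572 V
V_2 = [(0.1048)(0) - (1)(-0.0006667)]/D = 5.221 V
V_th = V_2 - V_3 = 5.221 - 0 = 5.221 V
Step 2 — R_th: zero the source — replace V1 by a short circuit (node 3 merges into node 0) — and find the resistance seen between A (node 2) and B (node 0).
Reduce the network between node 2 (A) and node 0 (B) by series/parallel combination:
  Rp1 = R1 ‖ R3 (parallel, both between nodes 0 and 1) = 1/(1/10 + 1/240) = 9.6 Ω
  Rs1 = R2 + Rp1 (series, joined only at node 1) = 1500 + 9.6 = 1510 Ω
  Rp2 = R4 ‖ Rs1 (parallel, both between nodes 0 and 2) = 1/(1/1800 + 1/1510) = 821 Ω
R_th = 821 Ω

Final answer: V_th = 5.221 V, R_th = 821 Ω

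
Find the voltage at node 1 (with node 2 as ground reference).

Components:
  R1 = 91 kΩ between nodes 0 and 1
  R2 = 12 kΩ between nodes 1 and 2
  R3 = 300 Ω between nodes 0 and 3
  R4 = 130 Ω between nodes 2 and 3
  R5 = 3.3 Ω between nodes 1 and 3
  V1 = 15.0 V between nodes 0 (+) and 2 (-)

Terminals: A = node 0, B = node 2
Nodal analysis, taking node 2 as the 0 V reference.
Source V1 fixes V_0 = 15 V.
KCL at each unknown node (sum of currents leaving = 0; resistances in Ω):
  Node 1: (V_1 - 15)/91000 + (V_1 - 0)/12000 + (V_1 - V_3)/3.3 = 0
  Node 3: (V_3 - 15)/300 + (V_3 - 0)/130 + (V_3 - V_1)/3.3 = 0
Collecting terms (coefficients in siemens):
  0.3031·V_1 - 0.303·V_3 = 0.0001648
  0.3141·V_3 - 0.303·V_1 = 0.05
Determinant D = (0.3031)(0.3141) - (-0.303)(-0.303) = 0.003371
V_1 = [(0.0001648)(0.3141) - (-0.303)(0.05)]/D = 4.51 V
V_3 = [(0.3031)(0.05) - (0.0001648)(-0.303)]/D = 4.511 V
The requested potential is V_1 = 4.51 V.

Final answer: V_1 = 4.51 V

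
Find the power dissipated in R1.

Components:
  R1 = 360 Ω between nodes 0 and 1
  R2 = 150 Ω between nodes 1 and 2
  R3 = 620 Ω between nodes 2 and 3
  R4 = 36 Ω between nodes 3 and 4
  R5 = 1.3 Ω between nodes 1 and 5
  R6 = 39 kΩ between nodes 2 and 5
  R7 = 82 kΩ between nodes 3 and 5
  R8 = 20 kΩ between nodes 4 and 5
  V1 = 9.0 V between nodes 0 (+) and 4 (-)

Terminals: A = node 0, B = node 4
Nodal analysis, taking node 4 as the 0 V reference.
Source V1 fixes V_0 = 9 V.
KCL at each unknown node (sum of currents leaving = 0; resistances in Ω):
  Node 1: (V_1 - 9)/360 + (V_1 - V_2)/150 + (V_1 - V_5)/1.3 = 0
  Node 2: (V_2 - V_1)/150 + (V_2 - V_3)/620 + (V_2 - V_5)/39000 = 0
  Node 3: (V_3 - V_2)/620 + (V_3 - 0)/36 + (V_3 - V_5)/82000 = 0
  Node 5: (V_5 - V_1)/1.3 + (V_5 - V_2)/39000 + (V_5 - V_3)/82000 + (V_5 - 0)/20000 = 0
Collecting terms (coefficients in siemens):
  0.7787·V_1 - 0.006667·V_2 - 0.7692·V_5 = 0.025
  0.008305·V_2 - 0.006667·V_1 - 0.001613·V_3 - 0.00002564·V_5 = 0
  0.0294·V_3 - 0.001613·V_2 - 0.0000122·V_5 = 0
  0.7693·V_5 - 0.7692·V_1 - 0.00002564·V_2 - 0.0000122·V_3 = 0
Solving these 4 simultaneous equations (Gaussian elimination) gives:
  V_1 = 6.127 V, V_2 = 4.991 V, V_3 = 0.2763 V, V_5 = 6.126 V
I_R1 = (V_0 - V_1)/R1 = (9 - 6.127)/360 = 0.007981 A
P_R1 = I_R1² × R1 = (0.007981)² × 360 = 0.02293 W

Final answer: 0.02293 W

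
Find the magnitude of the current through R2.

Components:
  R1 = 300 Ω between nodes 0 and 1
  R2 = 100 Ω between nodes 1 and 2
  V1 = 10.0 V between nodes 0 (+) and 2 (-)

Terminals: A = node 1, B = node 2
Nodal analysis, taking node 2 as the 0 V reference.
Source V1 fixes V_0 = 10 V.
KCL at each unknown node (sum of currents leaving = 0; resistances in Ω):
  Node 1: (V_1 - 10)/300 + (V_1 - 0)/100 = 0
Collecting terms: 0.01333 × V_1 = 0.03333  =>  V_1 = 2.5 V
I_R2 = (V_1 - V_2)/R2 = (2.5 - 0)/100 = 0.025 A
|I_R2| = 0.025 A

Final answer: |I_R2| = 0.025 A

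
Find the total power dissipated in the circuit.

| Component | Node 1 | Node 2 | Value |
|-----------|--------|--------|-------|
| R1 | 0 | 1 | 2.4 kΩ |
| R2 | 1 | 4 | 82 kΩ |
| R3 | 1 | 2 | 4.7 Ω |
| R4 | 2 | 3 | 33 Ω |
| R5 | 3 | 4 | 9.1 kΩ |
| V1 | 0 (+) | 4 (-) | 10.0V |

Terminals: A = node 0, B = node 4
Nodal analysis, taking node 4 as the 0 V reference.
Source V1 fixes V_0 = 10 V.
KCL at each unknown node (sum of currents leaving = 0; resistances in Ω):
  Node 1: (V_1 - 10)/2400 + (V_1 - 0)/82000 + (V_1 - V_2)/4.7 = 0
  Node 2: (V_2 - V_1)/4.7 + (V_2 - V_3)/33 = 0
  Node 3: (V_3 - V_2)/33 + (V_3 - 0)/9100 = 0
Collecting terms (coefficients in siemens):
  0.2132·V_1 - 0.2128·V_2 = 0.004167
  0.2431·V_2 - 0.2128·V_1 - 0.0303·V_3 = 0
  0.03041·V_3 - 0.0303·V_2 = 0
Solving these 3 simultaneous equations (Gaussian elimination) gives:
  V_1 = 7.74 V, V_2 = 7.736 V, V_3 = 7.709 V
Power in each resistor, P = (ΔV)²/R:
  P_R1 = (10 - 7.74)²/2400 = 0.002127 W
  P_R2 = (7.74 - 0)²/82000 = 0.0007307 W
  P_R3 = (7.74 - 7.736)²/4.7 = 0.000003373 W
  P_R4 = (7.736 - 7.709)²/33 = 0.00002368 W
  P_R5 = (7.709 - 0)²/9100 = 0.00653 W
P_total = P_R1 + P_R2 + P_R3 + P_R4 + P_R5 = 0.009415 W

Final answer: 0.009415 W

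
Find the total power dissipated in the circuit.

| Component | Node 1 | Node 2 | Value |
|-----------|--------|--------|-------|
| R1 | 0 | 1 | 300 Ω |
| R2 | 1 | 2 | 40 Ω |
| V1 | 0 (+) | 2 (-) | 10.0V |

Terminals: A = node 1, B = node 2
Nodal analysis, taking node 2 as the 0 V reference.
Source V1 fixes V_0 = 10 V.
KCL at each unknown node (sum of currents leaving = 0; resistances in Ω):
  Node 1: (V_1 - 10)/300 + (V_1 - 0)/40 = 0
Collecting terms: 0.02833 × V_1 = 0.03333  =>  V_1 = 1.176 V
Power in each resistor, P = (ΔV)²/R:
  P_R1 = (10 - 1.176)²/300 = 0.2595 W
  P_R2 = (1.176 - 0)²/40 = 0.0346 W
P_total = P_R1 + P_R2 = 0.2941 W

Final answer: 0.2941 W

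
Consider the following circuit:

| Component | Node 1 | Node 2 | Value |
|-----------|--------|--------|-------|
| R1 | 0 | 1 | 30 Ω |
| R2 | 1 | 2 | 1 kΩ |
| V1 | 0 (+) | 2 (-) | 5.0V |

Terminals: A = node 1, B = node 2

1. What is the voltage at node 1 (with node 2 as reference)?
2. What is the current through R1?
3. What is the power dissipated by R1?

Nodal analysis, taking node 2 as the 0 V reference.
Source V1 fixes V_0 = 5 V.
KCL at each unknown node (sum of currents leaving = 0; resistances in Ω):
  Node 1: (V_1 - 5)/30 + (V_1 - 0)/1000 = 0
Collecting terms: 0.03433 × V_1 = 0.1667  =>  V_1 = 4.854 V
Part 1:
  Read off the nodal solution: V_1 = 4.854 V
Part 2:
  I_R1 = (V_0 - V_1)/R1 = (5 - 4.854)/30 = 0.004854 A
  Magnitude: I_R1 = 0.004854 A
Part 3:
  I_R1 = (V_0 - V_1)/R1 = (5 - 4.854)/30 = 0.004854 A
  P_R1 = I_R1² × R1 = (0.004854)² × 30 = 0.0007069 W

Final answers:
1. V_1 = 4.854 V
2. I_R1 = 0.004854 A
3. P_R1 = 0.0007069 W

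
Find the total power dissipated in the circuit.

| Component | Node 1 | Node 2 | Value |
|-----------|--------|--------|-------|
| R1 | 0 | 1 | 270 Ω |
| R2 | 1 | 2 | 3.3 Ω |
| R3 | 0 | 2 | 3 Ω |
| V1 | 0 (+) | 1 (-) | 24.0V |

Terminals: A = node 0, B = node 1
Nodal analysis, taking node 1 as the 0 V reference.
Source V1 fixes V_0 = 24 V.
KCL at each unknown node (sum of currents leaving = 0; resistances in Ω):
  Node 2: (V_2 - 0)/3.3 + (V_2 - 24)/3 = 0
Collecting terms: 0.6364 × V_2 = 8  =>  V_2 = 12.57 V
Power in each resistor, P = (ΔV)²/R:
  P_R1 = (24 - 0)²/270 = 2.133 W
  P_R2 = (0 - 12.57)²/3.3 = 47.89 W
  P_R3 = (24 - 12.57)²/3 = 43.54 W
P_total = P_R1 + P_R2 + P_R3 = 93.56 W

Final answer: 93.56 W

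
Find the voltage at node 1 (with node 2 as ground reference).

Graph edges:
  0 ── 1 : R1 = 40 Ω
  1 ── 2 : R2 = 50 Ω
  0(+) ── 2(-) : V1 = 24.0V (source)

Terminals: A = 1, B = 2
Nodal analysis, taking node 2 as the 0 V reference.
Source V1 fixes V_0 = 24 V.
KCL at each unknown node (sum of currents leaving = 0; resistances in Ω):
  Node 1: (V_1 - 24)/40 + (V_1 - 0)/50 = 0
Collecting terms: 0.045 × V_1 = 0.6  =>  V_1 = 13.33 V
The requested potential is V_1 = 13.33 V.

Final answer: V_1 = 13.33 V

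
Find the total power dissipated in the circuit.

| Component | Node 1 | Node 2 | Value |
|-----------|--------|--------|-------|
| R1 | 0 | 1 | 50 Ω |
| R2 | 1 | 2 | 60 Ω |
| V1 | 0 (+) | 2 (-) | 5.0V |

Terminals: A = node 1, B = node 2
Nodal analysis, taking node 2 as the 0 V reference.
Source V1 fixes V_0 = 5 V.
KCL at each unknown node (sum of currents leaving = 0; resistances in Ω):
  Node 1: (V_1 - 5)/50 + (V_1 - 0)/60 = 0
Collecting terms: 0.03667 × V_1 = 0.1  =>  V_1 = 2.727 V
Power in each resistor, P = (ΔV)²/R:
  P_R1 = (5 - 2.727)²/50 = 0.1033 W
  P_R2 = (2.727 - 0)²/60 = 0.124 W
P_total = P_R1 + P_R2 = 0.2273 W

Final answer: 0.2273 W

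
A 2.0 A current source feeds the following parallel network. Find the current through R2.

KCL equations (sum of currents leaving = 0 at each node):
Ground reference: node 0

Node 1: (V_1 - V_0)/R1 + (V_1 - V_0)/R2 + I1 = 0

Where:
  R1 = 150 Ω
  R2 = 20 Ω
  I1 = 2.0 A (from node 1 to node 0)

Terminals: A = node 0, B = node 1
All resistors sit directly between nodes 0 and 1, so they are in parallel and share one voltage V; the full source current 2 A splits among them.
1/R_par = 1/150 + 1/20 = 0.05667 S  =>  R_par = 17.65 Ω
V = I × R_par = 2 × 17.65 = 35.29 V
I_R2 = V/R2 = 35.29/20 = 1.765 A

Final answer: 1.765 A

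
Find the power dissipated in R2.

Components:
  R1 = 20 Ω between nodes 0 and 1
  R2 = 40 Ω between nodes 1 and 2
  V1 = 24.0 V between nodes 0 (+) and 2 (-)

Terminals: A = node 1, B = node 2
Nodal analysis, taking node 2 as the 0 V reference.
Source V1 fixes V_0 = 24 V.
KCL at each unknown node (sum of currents leaving = 0; resistances in Ω):
  Node 1: (V_1 - 24)/20 + (V_1 - 0)/40 = 0
Collecting terms: 0.075 × V_1 = 1.2  =>  V_1 = 16 V
I_R2 = (V_1 - V_2)/R2 = (16 - 0)/40 = 0.4 A
P_R2 = I_R2² × R2 = (0.4)² × 40 = 6.4 W

Final answer: 6.4 W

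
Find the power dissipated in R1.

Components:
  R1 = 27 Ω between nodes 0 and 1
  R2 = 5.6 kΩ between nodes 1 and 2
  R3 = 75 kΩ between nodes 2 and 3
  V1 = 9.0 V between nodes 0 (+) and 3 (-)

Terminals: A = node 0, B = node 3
Nodal analysis, taking node 3 as the 0 V reference.
Source V1 fixes V_0 = 9 V.
KCL at each unknown node (sum of currents leaving = 0; resistances in Ω):
  Node 1: (V_1 - 9)/27 + (V_1 - V_2)/5600 = 0
  Node 2: (V_2 - V_1)/5600 + (V_2 - 0)/75000 = 0
Collecting terms (coefficients in siemens):
  0.03722·V_1 - 0.0001786·V_2 = 0.3333
  0.0001919·V_2 - 0.0001786·V_1 = 0
Determinant D = (0.03722)(0.0001919) - (-0.0001786)(-0.0001786) = 0.00000711
V_1 = [(0.3333)(0.0001919) - (-0.0001786)(0)]/D = 8.997 V
V_2 = [(0.03722)(0) - (0.3333)(-0.0001786)]/D = 8.372 V
I_R1 = (V_0 - V_1)/R1 = (9 - 8.997)/27 = 0.0001116 A
P_R1 = I_R1² × R1 = (0.0001116)² × 27 = 0.0000003364 W

Final answer: 3.364e-07 W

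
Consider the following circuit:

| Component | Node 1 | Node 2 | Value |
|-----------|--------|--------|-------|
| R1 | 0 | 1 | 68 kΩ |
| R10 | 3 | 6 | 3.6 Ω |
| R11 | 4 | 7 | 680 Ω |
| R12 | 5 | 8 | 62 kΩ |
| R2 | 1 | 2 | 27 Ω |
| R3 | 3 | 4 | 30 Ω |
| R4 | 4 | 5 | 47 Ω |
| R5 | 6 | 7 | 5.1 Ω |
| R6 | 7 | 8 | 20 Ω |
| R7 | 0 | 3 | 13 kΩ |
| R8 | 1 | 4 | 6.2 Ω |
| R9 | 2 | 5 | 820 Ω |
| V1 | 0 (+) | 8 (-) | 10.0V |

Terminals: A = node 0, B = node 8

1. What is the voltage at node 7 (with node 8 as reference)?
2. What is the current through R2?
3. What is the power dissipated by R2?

Nodal analysis, taking node 8 as the 0 V reference.
Source V1 fixes V_0 = 10 V.
KCL at each unknown node (sum of currents leaving = 0; resistances in Ω):
  Node 1: (V_1 - 10)/68000 + (V_1 - V_2)/27 + (V_1 - V_4)/6.2 = 0
  Node 2: (V_2 - V_1)/27 + (V_2 - V_5)/820 = 0
  Node 3: (V_3 - V_4)/30 + (V_3 - 10)/13000 + (V_3 - V_6)/3.6 = 0
  Node 4: (V_4 - V_3)/30 + (V_4 - V_5)/47 + (V_4 - V_1)/6.2 + (V_4 - V_7)/680 = 0
  Node 5: (V_5 - V_4)/47 + (V_5 - V_2)/820 + (V_5 - 0)/62000 = 0
  Node 6: (V_6 - V_7)/5.1 + (V_6 - V_3)/3.6 = 0
  Node 7: (V_7 - V_6)/5.1 + (V_7 - 0)/20 + (V_7 - V_4)/680 = 0
Collecting terms (coefficients in siemens):
  0.1983·V_1 - 0.03704·V_2 - 0.1613·V_4 = 0.0001471
  0.03826·V_2 - 0.03704·V_1 - 0.00122·V_5 = 0
  0.3112·V_3 - 0.03333·V_4 - 0.2778·V_6 = 0.0007692
  0.2174·V_4 - 0.1613·V_1 - 0.03333·V_3 - 0.02128·V_5 - 0.001471·V_7 = 0
  0.02251·V_5 - 0.00122·V_2 - 0.02128·V_4 = 0
  0.4739·V_6 - 0.2778·V_3 - 0.1961·V_7 = 0
  0.2475·V_7 - 0.001471·V_4 - 0.1961·V_6 = 0
Solving these 7 simultaneous equations (Gaussian elimination) gives:
  V_1 = 0.03084 V, V_2 = 0.03081 V, V_3 = 0.02606 V, V_4 = 0.02993 V
  V_5 = 0.02996 V, V_6 = 0.02284 V, V_7 = 0.01827 V
Part 1:
  Read off the nodal solution: V_7 = 0.01827 V
Part 2:
  I_R2 = (V_1 - V_2)/R2 = (0.03084 - 0.03081)/27 = 0.000001035 A
  Magnitude: I_R2 = 0.000001035 A
Part 3:
  I_R2 = (V_1 - V_2)/R2 = (0.03084 - 0.03081)/27 = 0.000001035 A
  P_R2 = I_R2² × R2 = (0.000001035)² × 27 = 0.00000000002892 W

Final answers:
1. V_7 = 0.01827 V
2. I_R2 = 1.035e-06 A
3. P_R2 = 2.892e-11 W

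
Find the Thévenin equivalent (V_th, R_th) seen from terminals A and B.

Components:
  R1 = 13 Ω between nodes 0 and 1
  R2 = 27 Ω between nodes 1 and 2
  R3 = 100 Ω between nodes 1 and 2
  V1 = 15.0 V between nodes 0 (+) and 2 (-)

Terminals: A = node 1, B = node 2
Step 1 — V_th is the open-circuit voltage V_A - V_B (nothing connected across the terminals).
Nodal analysis, taking node 2 as the 0 V reference.
Source V1 fixes V_0 = 15 V.
KCL at each unknown node (sum of currents leaving = 0; resistances in Ω):
  Node 1: (V_1 - 15)/13 + (V_1 - 0)/27 + (V_1 - 0)/100 = 0
Collecting terms: 0.124 × V_1 = 1.154  =>  V_1 = 9.308 V
V_th = V_1 - V_2 = 9.308 - 0 = 9.308 V
Step 2 — R_th: zero the source — replace V1 by a short circuit (node 2 merges into node 0) — and find the resistance seen between A (node 1) and B (node 0).
Reduce the network between node 1 (A) and node 0 (B) by series/parallel combination:
  Rp1 = R1 ‖ R2 ‖ R3 (parallel, all between nodes 0 and 1) = 1/(1/13 + 1/27 + 1/100) = 8.067 Ω
R_th = 8.067 Ω

Final answer: V_th = 9.308 V, R_th = 8.067 Ω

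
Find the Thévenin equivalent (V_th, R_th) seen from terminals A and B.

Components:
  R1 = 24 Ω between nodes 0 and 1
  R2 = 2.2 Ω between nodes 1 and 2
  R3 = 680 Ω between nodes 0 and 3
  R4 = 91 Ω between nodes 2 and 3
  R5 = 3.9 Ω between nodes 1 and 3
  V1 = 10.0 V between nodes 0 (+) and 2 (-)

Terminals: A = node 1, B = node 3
Step 1 — V_th is the open-circuit voltage V_A - V_B (nothing connected across the terminals).
Nodal analysis, taking node 2 as the 0 V reference.
Source V1 fixes V_0 = 10 V.
KCL at each unknown node (sum of currents leaving = 0; resistances in Ω):
  Node 1: (V_1 - 10)/24 + (V_1 - 0)/2.2 + (V_1 - V_3)/3.9 = 0
  Node 3: (V_3 - 10)/680 + (V_3 - 0)/91 + (V_3 - V_1)/3.9 = 0
Collecting terms (coefficients in siemens):
  0.7526·V_1 - 0.2564·V_3 = 0.4167
  0.2689·V_3 - 0.2564·V_1 = 0.01471
Determinant D = (0.7526)(0.2689) - (-0.2564)(-0.2564) = 0.1366
V_1 = [(0.4167)(0.2689) - (-0.2564)(0.01471)]/D = 0.8477 V
V_3 = [(0.7526)(0.01471) - (0.4167)(-0.2564)]/D = 0.8631 V
V_th = V_1 - V_3 = 0.8477 - 0.8631 = -0.01541 V
Step 2 — R_th: zero the source — replace V1 by a short circuit (node 2 merges into node 0) — and find the resistance seen between A (node 1) and B (node 3).
Reduce the network between node 1 (A) and node 3 (B) by series/parallel combination:
  Rp1 = R1 ‖ R2 (parallel, both between nodes 0 and 1) = 1/(1/24 + 1/2.2) = 2.015 Ω
  Rp2 = R3 ‖ R4 (parallel, both between nodes 0 and 3) = 1/(1/680 + 1/91) = 80.26 Ω
  Rs1 = Rp1 + Rp2 (series, joined only at node 0) = 2.015 + 80.26 = 82.27 Ω
  Rp3 = R5 ‖ Rs1 (parallel, both between nodes 1 and 3) = 1/(1/3.9 + 1/82.27) = 3.723 Ω
R_th = 3.723 Ω

Final answer: V_th = -0.01541 V, R_th = 3.723 Ω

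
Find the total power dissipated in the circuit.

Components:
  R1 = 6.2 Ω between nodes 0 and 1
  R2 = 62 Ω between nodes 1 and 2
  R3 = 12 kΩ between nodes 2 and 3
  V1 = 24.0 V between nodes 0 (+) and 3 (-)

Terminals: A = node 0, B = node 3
Nodal analysis, taking node 3 as the 0 V reference.
Source V1 fixes V_0 = 24 V.
KCL at each unknown node (sum of currents leaving = 0; resistances in Ω):
  Node 1: (V_1 - 24)/6.2 + (V_1 - V_2)/62 = 0
  Node 2: (V_2 - V_1)/62 + (V_2 - 0)/12000 = 0
Collecting terms (coefficients in siemens):
  0.1774·V_1 - 0.01613·V_2 = 3.871
  0.01621·V_2 - 0.01613·V_1 = 0
Determinant D = (0.1774)(0.01621) - (-0.01613)(-0.01613) = 0.002616
V_1 = [(3.871)(0.01621) - (-0.01613)(0)]/D = 23.99 V
V_2 = [(0.1774)(0) - (3.871)(-0.01613)]/D = 23.86 V
Power in each resistor, P = (ΔV)²/R:
  P_R1 = (24 - 23.99)²/6.2 = 0.00002452 W
  P_R2 = (23.99 - 23.86)²/62 = 0.0002452 W
  P_R3 = (23.86 - 0)²/12000 = 0.04746 W
P_total = P_R1 + P_R2 + P_R3 = 0.04773 W

Final answer: 0.04773 W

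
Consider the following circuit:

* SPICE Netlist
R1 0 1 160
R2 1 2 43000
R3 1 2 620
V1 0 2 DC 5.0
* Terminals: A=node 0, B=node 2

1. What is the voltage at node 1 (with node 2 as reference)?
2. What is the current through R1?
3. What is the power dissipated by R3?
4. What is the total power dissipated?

Nodal analysis, taking node 2 as the 0 V reference.
Source V1 fixes V_0 = 5 V.
KCL at each unknown node (sum of currents leaving = 0; resistances in Ω):
  Node 1: (V_1 - 5)/160 + (V_1 - 0)/43000 + (V_1 - 0)/620 = 0
Collecting terms: 0.007886 × V_1 = 0.03125  =>  V_1 = 3.963 V
Part 1:
  Read off the nodal solution: V_1 = 3.963 V
Part 2:
  I_R1 = (V_0 - V_1)/R1 = (5 - 3.963)/160 = 0.006484 A
  Magnitude: I_R1 = 0.006484 A
Part 3:
  I_R3 = (V_1 - V_2)/R3 = (3.963 - 0)/620 = 0.006391 A
  P_R3 = I_R3² × R3 = (0.006391)² × 620 = 0.02533 W
Part 4:
  Power in each resistor, P = (ΔV)²/R:
    P_R1 = (5 - 3.963)²/160 = 0.006726 W
    P_R2 = (3.963 - 0)²/43000 = 0.0003652 W
    P_R3 = (3.963 - 0)²/620 = 0.02533 W
  P_total = P_R1 + P_R2 + P_R3 = 0.03242 W

Final answers:
1. V_1 = 3.963 V
2. I_R1 = 0.006484 A
3. P_R3 = 0.02533 W
4. P_total = 0.03242 W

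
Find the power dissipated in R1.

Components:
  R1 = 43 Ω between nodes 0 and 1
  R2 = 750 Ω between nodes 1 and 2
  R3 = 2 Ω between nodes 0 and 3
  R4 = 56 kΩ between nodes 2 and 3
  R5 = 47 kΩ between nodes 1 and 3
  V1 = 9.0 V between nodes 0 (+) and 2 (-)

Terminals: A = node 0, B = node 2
Nodal analysis, taking node 2 as the 0 V reference.
Source V1 fixes V_0 = 9 V.
KCL at each unknown node (sum of currents leaving = 0; resistances in Ω):
  Node 1: (V_1 - 9)/43 + (V_1 - 0)/750 + (V_1 - V_3)/47000 = 0
  Node 3: (V_3 - 9)/2 + (V_3 - 0)/56000 + (V_3 - V_1)/47000 = 0
Collecting terms (coefficients in siemens):
  0.02461·V_1 - 0.00002128·V_3 = 0.2093
  0.5·V_3 - 0.00002128·V_1 = 4.5
Determinant D = (0.02461)(0.5) - (-0.00002128)(-0.00002128) = 0.01231
V_1 = [(0.2093)(0.5) - (-0.00002128)(4.5)]/D = 8.512 V
V_3 = [(0.02461)(4.5) - (0.2093)(-0.00002128)]/D = 9 V
I_R1 = (V_0 - V_1)/R1 = (9 - 8.512)/43 = 0.01134 A
P_R1 = I_R1² × R1 = (0.01134)² × 43 = 0.005529 W

Final answer: 0.005529 W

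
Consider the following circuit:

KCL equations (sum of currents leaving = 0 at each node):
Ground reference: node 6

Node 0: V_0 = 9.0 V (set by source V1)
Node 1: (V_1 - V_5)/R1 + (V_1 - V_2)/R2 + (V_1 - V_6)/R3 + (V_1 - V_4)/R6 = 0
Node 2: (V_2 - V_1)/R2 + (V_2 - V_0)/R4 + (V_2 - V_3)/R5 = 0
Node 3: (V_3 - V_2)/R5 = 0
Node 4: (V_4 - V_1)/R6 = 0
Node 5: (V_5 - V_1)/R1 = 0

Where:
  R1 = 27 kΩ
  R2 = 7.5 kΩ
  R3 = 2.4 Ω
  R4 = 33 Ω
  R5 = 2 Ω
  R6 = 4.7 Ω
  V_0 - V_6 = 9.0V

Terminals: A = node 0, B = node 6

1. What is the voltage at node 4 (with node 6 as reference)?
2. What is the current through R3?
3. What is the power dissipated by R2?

Nodal analysis, taking node 6 as the 0 V reference.
Source V1 fixes V_0 = 9 V.
KCL at each unknown node (sum of currents leaving = 0; resistances in Ω):
  Node 1: (V_1 - V_5)/27000 + (V_1 - V_2)/7500 + (V_1 - 0)/2.4 + (V_1 - V_4)/4.7 = 0
  Node 2: (V_2 - V_1)/7500 + (V_2 - 9)/33 + (V_2 - V_3)/2 = 0
  Node 3: (V_3 - V_2)/2 = 0
  Node 4: (V_4 - V_1)/4.7 = 0
  Node 5: (V_5 - V_1)/27000 = 0
Collecting terms (coefficients in siemens):
  0.6296·V_1 - 0.0001333·V_2 - 0.2128·V_4 - 0.00003704·V_5 = 0
  0.5304·V_2 - 0.0001333·V_1 - 0.5·V_3 = 0.2727
  0.5·V_3 - 0.5·V_2 = 0
  0.2128·V_4 - 0.2128·V_1 = 0
  0.00003704·V_5 - 0.00003704·V_1 = 0
Solving these 5 simultaneous equations (Gaussian elimination) gives:
  V_1 = 0.002866 V, V_2 = 8.961 V, V_3 = 8.961 V, V_4 = 0.002866 V
  V_5 = 0.002866 V
Part 1:
  Read off the nodal solution: V_4 = 0.002866 V
Part 2:
  I_R3 = (V_1 - V_6)/R3 = (0.002866 - 0)/2.4 = 0.001194 A
  Magnitude: I_R3 = 0.001194 A
Part 3:
  I_R2 = (V_1 - V_2)/R2 = (0.002866 - 8.961)/7500 = -0.001194 A
  P_R2 = I_R2² × R2 = (-0.001194)² × 7500 = 0.0107 W

Final answers:
1. V_4 = 0.002866 V
2. I_R3 = 0.001194 A
3. P_R2 = 0.0107 W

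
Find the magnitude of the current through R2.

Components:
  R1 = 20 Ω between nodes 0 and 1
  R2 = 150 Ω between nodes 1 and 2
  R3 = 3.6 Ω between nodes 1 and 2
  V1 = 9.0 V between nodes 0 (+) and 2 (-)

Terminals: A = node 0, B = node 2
Nodal analysis, taking node 2 as the 0 V reference.
Source V1 fixes V_0 = 9 V.
KCL at each unknown node (sum of currents leaving = 0; resistances in Ω):
  Node 1: (V_1 - 9)/20 + (V_1 - 0)/150 + (V_1 - 0)/3.6 = 0
Collecting terms: 0.3344 × V_1 = 0.45  =>  V_1 = 1.346 V
I_R2 = (V_1 - V_2)/R2 = (1.346 - 0)/150 = 0.00897 A
|I_R2| = 0.00897 A

Final answer: |I_R2| = 0.00897 A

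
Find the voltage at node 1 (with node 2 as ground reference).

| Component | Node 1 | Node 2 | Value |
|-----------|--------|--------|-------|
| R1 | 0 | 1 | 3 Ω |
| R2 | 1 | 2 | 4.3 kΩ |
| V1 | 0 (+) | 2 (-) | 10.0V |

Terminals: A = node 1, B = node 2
Nodal analysis, taking node 2 as the 0 V reference.
Source V1 fixes V_0 = 10 V.
KCL at each unknown node (sum of currents leaving = 0; resistances in Ω):
  Node 1: (V_1 - 10)/3 + (V_1 - 0)/4300 = 0
Collecting terms: 0.3336 × V_1 = 3.333  =>  V_1 = 9.993 V
The requested potential is V_1 = 9.993 V.

Final answer: V_1 = 9.993 V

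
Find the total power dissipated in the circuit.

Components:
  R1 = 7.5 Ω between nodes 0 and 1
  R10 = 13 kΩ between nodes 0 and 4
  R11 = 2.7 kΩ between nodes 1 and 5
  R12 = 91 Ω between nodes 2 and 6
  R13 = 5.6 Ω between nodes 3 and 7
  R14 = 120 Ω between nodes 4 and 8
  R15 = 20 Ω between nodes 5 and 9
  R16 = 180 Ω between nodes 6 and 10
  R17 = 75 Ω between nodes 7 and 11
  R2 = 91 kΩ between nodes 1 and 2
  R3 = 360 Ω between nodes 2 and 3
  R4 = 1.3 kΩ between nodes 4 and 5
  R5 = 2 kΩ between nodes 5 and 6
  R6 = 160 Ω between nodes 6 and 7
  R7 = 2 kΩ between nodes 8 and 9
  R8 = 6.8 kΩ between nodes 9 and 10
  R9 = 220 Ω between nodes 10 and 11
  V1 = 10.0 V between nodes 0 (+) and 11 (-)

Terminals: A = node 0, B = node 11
Nodal analysis, taking node 11 as the 0 V reference.
Source V1 fixes V_0 = 10 V.
KCL at each unknown node (sum of currents leaving = 0; resistances in Ω):
  Node 1: (V_1 - 10)/7.5 + (V_1 - V_2)/91000 + (V_1 - V_5)/2700 = 0
  Node 2: (V_2 - V_1)/91000 + (V_2 - V_3)/360 + (V_2 - V_6)/91 = 0
  Node 3: (V_3 - V_2)/360 + (V_3 - V_7)/5.6 = 0
  Node 4: (V_4 - V_5)/1300 + (V_4 - 10)/13000 + (V_4 - V_8)/120 = 0
  Node 5: (V_5 - V_4)/1300 + (V_5 - V_6)/2000 + (V_5 - V_1)/2700 + (V_5 - V_9)/20 = 0
  Node 6: (V_6 - V_5)/2000 + (V_6 - V_7)/160 + (V_6 - V_2)/91 + (V_6 - V_10)/180 = 0
  Node 7: (V_7 - V_6)/160 + (V_7 - V_3)/5.6 + (V_7 - 0)/75 = 0
  Node 8: (V_8 - V_9)/2000 + (V_8 - V_4)/120 = 0
  Node 9: (V_9 - V_8)/2000 + (V_9 - V_10)/6800 + (V_9 - V_5)/20 = 0
  Node 10: (V_10 - V_9)/6800 + (V_10 - 0)/220 + (V_10 - V_6)/180 = 0
Collecting terms (coefficients in siemens):
  0.1337·V_1 - 0.00001099·V_2 - 0.0003704·V_5 = 1.333
  0.01378·V_2 - 0.00001099·V_1 - 0.002778·V_3 - 0.01099·V_6 = 0
  0.1813·V_3 - 0.002778·V_2 - 0.1786·V_7 = 0
  0.009179·V_4 - 0.0007692·V_5 - 0.008333·V_8 = 0.0007692
  0.05164·V_5 - 0.0003704·V_1 - 0.0007692·V_4 - 0.0005·V_6 - 0.05·V_9 = 0
  0.02329·V_6 - 0.01099·V_2 - 0.0005·V_5 - 0.00625·V_7 - 0.005556·V_10 = 0
  0.1982·V_7 - 0.1786·V_3 - 0.00625·V_6 = 0
  0.008833·V_8 - 0.008333·V_4 - 0.0005·V_9 = 0
  0.05065·V_9 - 0.05·V_5 - 0.0005·V_8 - 0.0001471·V_10 = 0
  0.01025·V_10 - 0.005556·V_6 - 0.0001471·V_9 = 0
Solving these 10 simultaneous equations (Gaussian elimination) gives:
  V_1 = 9.983 V, V_2 = 0.2802 V, V_3 = 0.1236 V, V_4 = 4.565 V
  V_5 = 4.232 V, V_6 = 0.31 V, V_7 = 0.1212 V, V_8 = 4.546 V
  V_9 = 4.223 V, V_10 = 0.2287 V
Power in each resistor, P = (ΔV)²/R:
  P_R1 = (10 - 9.983)²/7.5 = 0.00003753 W
  P_R2 = (9.983 - 0.2802)²/91000 = 0.001035 W
  P_R3 = (0.2802 - 0.1236)²/360 = 0.0000681 W
  P_R4 = (4.565 - 4.232)²/1300 = 0.00008563 W
  P_R5 = (4.232 - 0.31)²/2000 = 0.00769 W
  P_R6 = (0.31 - 0.1212)²/160 = 0.000223 W
  P_R7 = (4.546 - 4.223)²/2000 = 0.0000521 W
  P_R8 = (4.223 - 0.2287)²/6800 = 0.002346 W
  P_R9 = (0.2287 - 0)²/220 = 0.0002377 W
  P_R10 = (10 - 4.565)²/13000 = 0.002272 W
  P_R11 = (9.983 - 4.232)²/2700 = 0.01225 W
  P_R12 = (0.2802 - 0.31)²/91 = 0.000009808 W
  P_R13 = (0.1236 - 0.1212)²/5.6 = 0.000001059 W
  P_R14 = (4.565 - 4.546)²/120 = 0.000003126 W
  P_R15 = (4.232 - 4.223)²/20 = 0.00000363 W
  P_R16 = (0.31 - 0.2287)²/180 = 0.00003678 W
  P_R17 = (0.1212 - 0)²/75 = 0.0001957 W
P_total = P_R1 + P_R2 + P_R3 + P_R4 + P_R5 + P_R6 + P_R7 + P_R8 + P_R9 + P_R10 + P_R11 + P_R12 + P_R13 + P_R14 + P_R15 + P_R16 + P_R17 = 0.02655 W

Final answer: 0.02655 W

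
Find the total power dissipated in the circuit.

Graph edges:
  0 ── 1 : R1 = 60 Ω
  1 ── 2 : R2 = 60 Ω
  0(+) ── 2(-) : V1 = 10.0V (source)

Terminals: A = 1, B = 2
Nodal analysis, taking node 2 as the 0 V reference.
Source V1 fixes V_0 = 10 V.
KCL at each unknown node (sum of currents leaving = 0; resistances in Ω):
  Node 1: (V_1 - 10)/60 + (V_1 - 0)/60 = 0
Collecting terms: 0.03333 × V_1 = 0.1667  =>  V_1 = 5 V
Power in each resistor, P = (ΔV)²/R:
  P_R1 = (10 - 5)²/60 = 0.4167 W
  P_R2 = (5 - 0)²/60 = 0.4167 W
P_total = P_R1 + P_R2 = 0.8333 W

Final answer: 0.8333 W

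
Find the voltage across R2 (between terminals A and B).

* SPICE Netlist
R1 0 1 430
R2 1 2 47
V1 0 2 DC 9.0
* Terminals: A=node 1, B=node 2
R1 and R2 are in series across V1 (node 0 → node 1 → node 2), and the output A–B is taken across R2, so this is a voltage divider.
Series current: I = V1/(R1 + R2) = 9/(430 + 47) = 9/477 = 0.01887 A
V_R2 = I × R2 = V1 × R2/(R1 + R2) = 9 × 47/477 = 0.8868 V

Final answer: 0.8868 V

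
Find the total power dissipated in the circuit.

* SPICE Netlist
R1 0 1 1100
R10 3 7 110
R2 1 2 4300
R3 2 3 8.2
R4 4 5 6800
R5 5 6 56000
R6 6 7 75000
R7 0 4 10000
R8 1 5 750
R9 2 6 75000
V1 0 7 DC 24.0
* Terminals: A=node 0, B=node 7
Nodal analysis, taking node 7 as the 0 V reference.
Source V1 fixes V_0 = 24 V.
KCL at each unknown node (sum of currents leaving = 0; resistances in Ω):
  Node 1: (V_1 - 24)/1100 + (V_1 - V_2)/4300 + (V_1 - V_5)/750 = 0
  Node 2: (V_2 - V_1)/4300 + (V_2 - V_3)/8.2 + (V_2 - V_6)/75000 = 0
  Node 3: (V_3 - V_2)/8.2 + (V_3 - 0)/110 = 0
  Node 4: (V_4 - V_5)/6800 + (V_4 - 24)/10000 = 0
  Node 5: (V_5 - V_4)/6800 + (V_5 - V_6)/56000 + (V_5 - V_1)/750 = 0
  Node 6: (V_6 - V_5)/56000 + (V_6 - 0)/75000 + (V_6 - V_2)/75000 = 0
Collecting terms (coefficients in siemens):
  0.002475·V_1 - 0.0002326·V_2 - 0.001333·V_5 = 0.02182
  0.1222·V_2 - 0.0002326·V_1 - 0.122·V_3 - 0.00001333·V_6 = 0
  0.131·V_3 - 0.122·V_2 = 0
  0.0002471·V_4 - 0.0001471·V_5 = 0.0024
  0.001498·V_5 - 0.001333·V_1 - 0.0001471·V_4 - 0.00001786·V_6 = 0
  0.00004452·V_6 - 0.00001333·V_2 - 0.00001786·V_5 = 0
Solving these 6 simultaneous equations (Gaussian elimination) gives:
  V_1 = 19.28 V, V_2 = 0.5272 V, V_3 = 0.4906 V, V_4 = 21.23 V
  V_5 = 19.34 V, V_6 = 7.914 V
Power in each resistor, P = (ΔV)²/R:
  P_R1 = (24 - 19.28)²/1100 = 0.02023 W
  P_R2 = (19.28 - 0.5272)²/4300 = 0.08181 W
  P_R3 = (0.5272 - 0.4906)²/8.2 = 0.0001631 W
  P_R4 = (21.23 - 19.34)²/6800 = 0.0005236 W
  P_R5 = (19.34 - 7.914)²/56000 = 0.002331 W
  P_R6 = (7.914 - 0)²/75000 = 0.000835 W
  P_R7 = (24 - 21.23)²/10000 = 0.0007701 W
  P_R8 = (19.28 - 19.34)²/750 = 0.000004051 W
  P_R9 = (0.5272 - 7.914)²/75000 = 0.0007275 W
  P_R10 = (0.4906 - 0)²/110 = 0.002188 W
P_total = P_R1 + P_R2 + P_R3 + P_R4 + P_R5 + P_R6 + P_R7 + P_R8 + P_R9 + P_R10 = 0.1096 W

Final answer: 0.1096 W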